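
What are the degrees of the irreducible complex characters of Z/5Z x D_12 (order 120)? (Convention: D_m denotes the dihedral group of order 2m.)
Dimensions: 1, 1, 1, 1, 1, 1, 1, 1, 1, 1, 1, 1, 1, 1, 1, 1, 1, 1, 1, 1, 2, 2, 2, 2, 2, 2, 2, 2, 2, 2, 2, 2, 2, 2, 2, 2, 2, 2, 2, 2, 2, 2, 2, 2, 2

Justification: There are 45 irreducibles (= number of conjugacy classes). Their dimensions d_i satisfy sum d_i^2 = |G| = 120: 1 + 1 + 1 + 1 + 1 + 1 + 1 + 1 + 1 + 1 + 1 + 1 + 1 + 1 + 1 + 1 + 1 + 1 + 1 + 1 + 4 + 4 + 4 + 4 + 4 + 4 + 4 + 4 + 4 + 4 + 4 + 4 + 4 + 4 + 4 + 4 + 4 + 4 + 4 + 4 + 4 + 4 + 4 + 4 + 4 = 120. (For the product with Z/5Z: each of the 5 1-dim characters of Z/5Z tensors with each irrep of D_12, giving 5 copies of each D_12-dimension.)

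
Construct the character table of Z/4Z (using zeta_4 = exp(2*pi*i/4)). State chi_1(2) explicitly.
Character table of Z/4Z (irreps indexed chi_0,...,chi_3 with chi_k(m) = zeta_4^(k*m), zeta_4 = exp(2*pi*i/4)):
  irrep \ class  {0} (size 1)  {1} (size 1)  {2} (size 1)  {3} (size 1)
  chi_0          1             1             1             1           
  chi_1          1             I             -1            -I          
  chi_2          1             -1            1             -1          
  chi_3          1             -I            -1            I           

Spot check: chi_1(2) = zeta_4^(1*2) = zeta_4^2 = -1.

Working: Z/4Z is abelian, so all 4 irreducible complex representations are 1-dimensional. They are given by chi_k(m) = zeta_4^(k*m) for k = 0,...,3. Row orthogonality: sum_m chi_k(m) conj(chi_l(m)) = 4 * [k = l].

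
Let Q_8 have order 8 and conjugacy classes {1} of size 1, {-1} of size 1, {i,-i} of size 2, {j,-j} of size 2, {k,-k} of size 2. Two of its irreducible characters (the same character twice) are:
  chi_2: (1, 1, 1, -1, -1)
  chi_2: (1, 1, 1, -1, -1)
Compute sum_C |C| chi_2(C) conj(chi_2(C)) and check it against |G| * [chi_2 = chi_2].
Sum = 8 = |G| = 8; so <chi_2, chi_2> = 1 (norm-1 confirms irreducibility).

Working: Compute term by term over conjugacy classes (|C| * chi_2(C) * conj(chi_2(C))):
  1*(1)*conj(1) + 1*(1)*conj(1) + 2*(1)*conj(1) + 2*(-1)*conj(-1) + 2*(-1)*conj(-1)
  = (1) + (1) + (2) + (2) + (2)
  = 8.
Dividing by |G| = 8 gives 8/8 = 1, matching the row-orthogonality relation <chi_2, chi_2> = [chi_2 = chi_2].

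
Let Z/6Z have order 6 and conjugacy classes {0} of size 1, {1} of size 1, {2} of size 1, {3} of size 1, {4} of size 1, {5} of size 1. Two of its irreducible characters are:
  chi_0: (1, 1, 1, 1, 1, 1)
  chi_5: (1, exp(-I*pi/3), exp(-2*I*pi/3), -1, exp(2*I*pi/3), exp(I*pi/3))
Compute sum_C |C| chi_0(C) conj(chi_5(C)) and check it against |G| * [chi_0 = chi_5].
Sum = 0; so <chi_0, chi_5> = 0 (distinct irreducibles are orthogonal).

Argument: Compute term by term over conjugacy classes (|C| * chi_0(C) * conj(chi_5(C))):
  1*(1)*conj(1) + 1*(1)*conj(exp(-I*pi/3)) + 1*(1)*conj(exp(-2*I*pi/3)) + 1*(1)*conj(-1) + 1*(1)*conj(exp(2*I*pi/3)) + 1*(1)*conj(exp(I*pi/3))
  = (1) + (exp(I*pi/3)) + (exp(2*I*pi/3)) + (-1) + (exp(-2*I*pi/3)) + (exp(-I*pi/3))
  = 0.
(Exp terms are combined using exp(i*s)*conj(exp(i*t)) = exp(i*(s-t)), and sums of them are collapsed using the identity that for every m > 1 the m distinct m-th roots of unity sum to 0, e.g. 1 + exp(2*I*pi/3) + exp(-2*I*pi/3) = 0.)
Dividing by |G| = 6 gives 0/6 = 0, matching the row-orthogonality relation <chi_0, chi_5> = [chi_0 = chi_5].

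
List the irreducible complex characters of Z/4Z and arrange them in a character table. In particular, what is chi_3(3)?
Character table of Z/4Z (irreps indexed chi_0,...,chi_3 with chi_k(m) = zeta_4^(k*m), zeta_4 = exp(2*pi*i/4)):
  irrep \ class  {0} (size 1)  {1} (size 1)  {2} (size 1)  {3} (size 1)
  chi_0          1             1             1             1           
  chi_1          1             I             -1            -I          
  chi_2          1             -1            1             -1          
  chi_3          1             -I            -1            I           

Spot check: chi_3(3) = zeta_4^(3*3) = zeta_4^9 = I.

Z/4Z is abelian, so all 4 irreducible complex representations are 1-dimensional. They are given by chi_k(m) = zeta_4^(k*m) for k = 0,...,3. Row orthogonality: sum_m chi_k(m) conj(chi_l(m)) = 4 * [k = l].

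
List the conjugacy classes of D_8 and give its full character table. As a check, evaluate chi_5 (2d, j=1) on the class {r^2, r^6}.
Conjugacy classes: {e} of size 1, {r^4} of size 1, {r^1, r^7} of size 2, {r^2, r^6} of size 2, {r^3, r^5} of size 2, {s, sr^2, ...} of size 4, {sr, sr^3, ...} of size 4.
Character table:
  irrep \ class              {e} (size 1)  {r^4} (size 1)  {r^1, r^7} (size 2)  {r^2, r^6} (size 2)  {r^3, r^5} (size 2)  {s, sr^2, ...} (size 4)  {sr, sr^3, ...} (size 4)
  chi_1 (triv)               1             1               1                    1                    1                    1                        1                       
  chi_2 (sign: r->1, s->-1)  1             1               1                    1                    1                    -1                       -1                      
  chi_3 (r->-1, s->1)        1             1               -1                   1                    -1                   1                        -1                      
  chi_4 (r->-1, s->-1)       1             1               -1                   1                    -1                   -1                       1                       
  chi_5 (2d, j=1)            2             -2              sqrt(2)              0                    -sqrt(2)             0                        0                       
  chi_6 (2d, j=2)            2             2               0                    -2                   0                    0                        0                       
  chi_7 (2d, j=3)            2             -2              -sqrt(2)             0                    sqrt(2)              0                        0                       

Spot check: chi_5 (2d, j=1) on {r^2, r^6} = 0.

Details: D_8 has order 2*8 = 16 with 7 conjugacy classes, hence 7 irreducibles. Sum of squared dims 1 + 1 + 1 + 1 + 4 + 4 + 4 = 16 = |G|. Linear characters come from the abelianisation; the 2-dimensional irreps have character r^k -> 2*cos(2*pi*j*k/8), reflections -> 0.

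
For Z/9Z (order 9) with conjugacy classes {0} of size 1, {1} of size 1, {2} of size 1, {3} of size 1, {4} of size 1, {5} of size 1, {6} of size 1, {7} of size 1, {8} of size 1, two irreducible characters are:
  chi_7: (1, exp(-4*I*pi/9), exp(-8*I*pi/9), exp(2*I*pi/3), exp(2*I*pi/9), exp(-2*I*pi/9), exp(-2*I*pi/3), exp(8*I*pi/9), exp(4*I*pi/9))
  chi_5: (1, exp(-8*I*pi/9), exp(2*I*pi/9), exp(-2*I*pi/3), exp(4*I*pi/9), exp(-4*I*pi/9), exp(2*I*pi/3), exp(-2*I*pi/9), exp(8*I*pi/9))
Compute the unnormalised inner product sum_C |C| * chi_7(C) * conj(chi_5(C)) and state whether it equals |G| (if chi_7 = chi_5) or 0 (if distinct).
Sum = 0; so <chi_7, chi_5> = 0 (distinct irreducibles are orthogonal).

Why: Compute term by term over conjugacy classes (|C| * chi_7(C) * conj(chi_5(C))):
  1*(1)*conj(1) + 1*(exp(-4*I*pi/9))*conj(exp(-8*I*pi/9)) + 1*(exp(-8*I*pi/9))*conj(exp(2*I*pi/9)) + 1*(exp(2*I*pi/3))*conj(exp(-2*I*pi/3)) + 1*(exp(2*I*pi/9))*conj(exp(4*I*pi/9)) + 1*(exp(-2*I*pi/9))*conj(exp(-4*I*pi/9)) + 1*(exp(-2*I*pi/3))*conj(exp(2*I*pi/3)) + 1*(exp(8*I*pi/9))*conj(exp(-2*I*pi/9)) + 1*(exp(4*I*pi/9))*conj(exp(8*I*pi/9))
  = (1) + (exp(4*I*pi/9)) + (exp(8*I*pi/9)) + (exp(-2*I*pi/3)) + (exp(-2*I*pi/9)) + (exp(2*I*pi/9)) + (exp(2*I*pi/3)) + (exp(-8*I*pi/9)) + (exp(-4*I*pi/9))
  = 0.
(Exp terms are combined using exp(i*s)*conj(exp(i*t)) = exp(i*(s-t)), and sums of them are collapsed using the identity that for every m > 1 the m distinct m-th roots of unity sum to 0, e.g. 1 + exp(2*I*pi/3) + exp(-2*I*pi/3) = 0.)
Dividing by |G| = 9 gives 0/9 = 0, matching the row-orthogonality relation <chi_7, chi_5> = [chi_7 = chi_5].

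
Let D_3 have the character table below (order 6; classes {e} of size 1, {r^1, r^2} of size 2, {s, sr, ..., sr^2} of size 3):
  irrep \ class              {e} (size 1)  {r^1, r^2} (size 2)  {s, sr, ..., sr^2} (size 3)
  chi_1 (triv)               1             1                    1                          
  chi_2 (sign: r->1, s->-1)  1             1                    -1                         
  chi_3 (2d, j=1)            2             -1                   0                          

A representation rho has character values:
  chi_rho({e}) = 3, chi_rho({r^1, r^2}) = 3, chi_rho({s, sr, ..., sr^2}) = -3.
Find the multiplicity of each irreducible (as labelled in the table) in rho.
Multiplicities: chi_1: 0, chi_2: 3, chi_3: 0.

Justification: Use <chi_rho, chi> = (1/|G|) sum_C |C| * chi_rho(C) * conj(chi(C)) with |G| = 6 for each irreducible chi in the table:
  <chi_rho, chi_1> = (1/6)[1*(3)*conj(1) + 2*(3)*conj(1) + 3*(-3)*conj(1)]
      = (1/6)[(3) + (6) + (-9)] = 0/6 = 0
  <chi_rho, chi_2> = (1/6)[1*(3)*conj(1) + 2*(3)*conj(1) + 3*(-3)*conj(-1)]
      = (1/6)[(3) + (6) + (9)] = 18/6 = 3
  <chi_rho, chi_3> = (1/6)[1*(3)*conj(2) + 2*(3)*conj(-1) + 3*(-3)*conj(0)]
      = (1/6)[(6) + (-6) + (0)] = 0/6 = 0
Dimension check: dim(rho) = sum (mult * dim) = 0*1 + 3*1 + 0*2 = 3 = chi_rho(e) = 3.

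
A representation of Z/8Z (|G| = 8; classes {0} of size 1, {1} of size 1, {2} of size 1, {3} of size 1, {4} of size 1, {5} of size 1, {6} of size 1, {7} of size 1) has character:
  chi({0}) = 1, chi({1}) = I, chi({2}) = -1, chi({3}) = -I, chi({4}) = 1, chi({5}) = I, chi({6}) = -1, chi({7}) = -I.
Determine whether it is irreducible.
Irreducible: <chi, chi> = 1.

Explanation: <chi, chi> = (1/|G|) sum_C |C| * |chi(C)|^2 = (1/8)[1*|1|^2 + 1*|I|^2 + 1*|-1|^2 + 1*|-I|^2 + 1*|1|^2 + 1*|I|^2 + 1*|-1|^2 + 1*|-I|^2]
  = (1/8)[(1) + (1) + (1) + (1) + (1) + (1) + (1) + (1)] = 8/8 = 1.
(Exp terms are combined using exp(i*s)*conj(exp(i*t)) = exp(i*(s-t)), and sums of them are collapsed using the identity that for every m > 1 the m distinct m-th roots of unity sum to 0, e.g. 1 + exp(2*I*pi/3) + exp(-2*I*pi/3) = 0.)
A character is irreducible iff <chi, chi> = 1, so this representation is irreducible.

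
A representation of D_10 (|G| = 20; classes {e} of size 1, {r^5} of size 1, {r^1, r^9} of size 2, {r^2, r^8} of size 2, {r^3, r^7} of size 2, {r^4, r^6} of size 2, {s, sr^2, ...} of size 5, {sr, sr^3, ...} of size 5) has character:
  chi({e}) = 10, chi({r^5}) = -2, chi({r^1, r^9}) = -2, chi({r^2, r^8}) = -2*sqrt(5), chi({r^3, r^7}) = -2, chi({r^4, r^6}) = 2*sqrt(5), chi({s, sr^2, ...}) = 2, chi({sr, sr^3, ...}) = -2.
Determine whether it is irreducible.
Not irreducible (reducible): <chi, chi> = 12 > 1.

<chi, chi> = (1/|G|) sum_C |C| * |chi(C)|^2 = (1/20)[1*|10|^2 + 1*|-2|^2 + 2*|-2|^2 + 2*|-2*sqrt(5)|^2 + 2*|-2|^2 + 2*|2*sqrt(5)|^2 + 5*|2|^2 + 5*|-2|^2]
  = (1/20)[(100) + (4) + (8) + (40) + (8) + (40) + (20) + (20)] = 240/20 = 12.
A character is irreducible iff <chi, chi> = 1, so this representation is reducible.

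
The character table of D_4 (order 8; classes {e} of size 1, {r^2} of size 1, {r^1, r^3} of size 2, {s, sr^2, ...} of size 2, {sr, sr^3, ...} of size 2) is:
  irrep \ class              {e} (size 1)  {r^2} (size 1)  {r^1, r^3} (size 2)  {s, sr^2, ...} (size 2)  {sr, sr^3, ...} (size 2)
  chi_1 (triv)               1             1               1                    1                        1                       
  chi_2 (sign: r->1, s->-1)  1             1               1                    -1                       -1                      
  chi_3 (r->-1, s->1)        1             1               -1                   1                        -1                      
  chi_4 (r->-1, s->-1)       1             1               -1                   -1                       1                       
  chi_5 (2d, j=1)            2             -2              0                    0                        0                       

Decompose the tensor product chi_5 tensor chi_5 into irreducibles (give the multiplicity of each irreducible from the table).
chi_5 tensor chi_5 = chi_1 + chi_2 + chi_3 + chi_4 (all other irreducibles have multiplicity 0).

Argument: The character of a tensor product is the pointwise product (chi_5 * chi_5)(C) = chi_5(C) * chi_5(C):
  {e}: (2)*(2), {r^2}: (-2)*(-2), {r^1, r^3}: (0)*(0), {s, sr^2, ...}: (0)*(0), {sr, sr^3, ...}: (0)*(0)
so (chi_5 * chi_5) takes values
  {e} -> 4, {r^2} -> 4, {r^1, r^3} -> 0, {s, sr^2, ...} -> 0, {sr, sr^3, ...} -> 0.
Now take the inner product of this character with each irreducible chi from the table, <chi_5*chi_5, chi> = (1/8) sum_C |C| (chi_5*chi_5)(C) conj(chi(C)):
  <chi_5*chi_5, chi_1> = (1/8)[1*(4)*conj(1) + 1*(4)*conj(1) + 2*(0)*conj(1) + 2*(0)*conj(1) + 2*(0)*conj(1)]
      = (1/8)[(4) + (4) + (0) + (0) + (0)] = 8/8 = 1
  <chi_5*chi_5, chi_2> = (1/8)[1*(4)*conj(1) + 1*(4)*conj(1) + 2*(0)*conj(1) + 2*(0)*conj(-1) + 2*(0)*conj(-1)]
      = (1/8)[(4) + (4) + (0) + (0) + (0)] = 8/8 = 1
  <chi_5*chi_5, chi_3> = (1/8)[1*(4)*conj(1) + 1*(4)*conj(1) + 2*(0)*conj(-1) + 2*(0)*conj(1) + 2*(0)*conj(-1)]
      = (1/8)[(4) + (4) + (0) + (0) + (0)] = 8/8 = 1
  <chi_5*chi_5, chi_4> = (1/8)[1*(4)*conj(1) + 1*(4)*conj(1) + 2*(0)*conj(-1) + 2*(0)*conj(-1) + 2*(0)*conj(1)]
      = (1/8)[(4) + (4) + (0) + (0) + (0)] = 8/8 = 1
  <chi_5*chi_5, chi_5> = (1/8)[1*(4)*conj(2) + 1*(4)*conj(-2) + 2*(0)*conj(0) + 2*(0)*conj(0) + 2*(0)*conj(0)]
      = (1/8)[(8) + (-8) + (0) + (0) + (0)] = 0/8 = 0
Hence the multiplicities are chi_1: 1, chi_2: 1, chi_3: 1, chi_4: 1. Dimension check: dim(chi_5)*dim(chi_5) = 2*2 = 4 and sum (mult * dim) = 1*1 + 1*1 + 1*1 + 1*1 = 4.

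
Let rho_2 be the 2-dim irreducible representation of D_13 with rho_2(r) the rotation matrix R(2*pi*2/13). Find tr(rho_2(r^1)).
chi_{rho_2}(r^1) = 2*cos(2*pi*2*1/13) = 2*cos(4*pi/13)

Why: rho_2(r^1) is rotation by angle 2*pi*2*1/13, whose trace is 2*cos(2*pi*2*1/13) = 2*cos(4*pi/13).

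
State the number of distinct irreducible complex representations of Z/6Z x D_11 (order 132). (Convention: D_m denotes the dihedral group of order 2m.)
42

Justification: The number of irreducible complex representations of a finite group equals its number of conjugacy classes. For a direct product, #classes(G x H) = #classes(G) * #classes(H). Z/6Z has 6 classes (abelian), D_11 has 7 classes, so 6 * 7 = 42, so Z/6Z x D_11 (order 132) has exactly 42 irreducible complex representations.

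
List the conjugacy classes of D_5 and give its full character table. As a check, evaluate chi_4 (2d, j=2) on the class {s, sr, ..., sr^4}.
Conjugacy classes: {e} of size 1, {r^1, r^4} of size 2, {r^2, r^3} of size 2, {s, sr, ..., sr^4} of size 5.
Character table:
  irrep \ class              {e} (size 1)  {r^1, r^4} (size 2)  {r^2, r^3} (size 2)  {s, sr, ..., sr^4} (size 5)
  chi_1 (triv)               1             1                    1                    1                          
  chi_2 (sign: r->1, s->-1)  1             1                    1                    -1                         
  chi_3 (2d, j=1)            2             -1/2 + sqrt(5)/2     -sqrt(5)/2 - 1/2     0                          
  chi_4 (2d, j=2)            2             -sqrt(5)/2 - 1/2     -1/2 + sqrt(5)/2     0                          

Spot check: chi_4 (2d, j=2) on {s, sr, ..., sr^4} = 0.

Why: D_5 has order 2*5 = 10 with 4 conjugacy classes, hence 4 irreducibles. Sum of squared dims 1 + 1 + 4 + 4 = 10 = |G|. Linear characters come from the abelianisation; the 2-dimensional irreps have character r^k -> 2*cos(2*pi*j*k/5), reflections -> 0.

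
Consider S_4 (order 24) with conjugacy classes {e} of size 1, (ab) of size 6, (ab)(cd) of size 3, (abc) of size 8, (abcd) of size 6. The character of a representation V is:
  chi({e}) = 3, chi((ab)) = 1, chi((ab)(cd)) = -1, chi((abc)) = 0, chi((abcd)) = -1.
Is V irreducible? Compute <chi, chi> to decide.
Irreducible: <chi, chi> = 1.

Details: <chi, chi> = (1/|G|) sum_C |C| * |chi(C)|^2 = (1/24)[1*|3|^2 + 6*|1|^2 + 3*|-1|^2 + 8*|0|^2 + 6*|-1|^2]
  = (1/24)[(9) + (6) + (3) + (0) + (6)] = 24/24 = 1.
A character is irreducible iff <chi, chi> = 1, so this representation is irreducible.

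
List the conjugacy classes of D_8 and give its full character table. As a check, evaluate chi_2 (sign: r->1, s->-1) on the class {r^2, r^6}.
Conjugacy classes: {e} of size 1, {r^4} of size 1, {r^1, r^7} of size 2, {r^2, r^6} of size 2, {r^3, r^5} of size 2, {s, sr^2, ...} of size 4, {sr, sr^3, ...} of size 4.
Character table:
  irrep \ class              {e} (size 1)  {r^4} (size 1)  {r^1, r^7} (size 2)  {r^2, r^6} (size 2)  {r^3, r^5} (size 2)  {s, sr^2, ...} (size 4)  {sr, sr^3, ...} (size 4)
  chi_1 (triv)               1             1               1                    1                    1                    1                        1                       
  chi_2 (sign: r->1, s->-1)  1             1               1                    1                    1                    -1                       -1                      
  chi_3 (r->-1, s->1)        1             1               -1                   1                    -1                   1                        -1                      
  chi_4 (r->-1, s->-1)       1             1               -1                   1                    -1                   -1                       1                       
  chi_5 (2d, j=1)            2             -2              sqrt(2)              0                    -sqrt(2)             0                        0                       
  chi_6 (2d, j=2)            2             2               0                    -2                   0                    0                        0                       
  chi_7 (2d, j=3)            2             -2              -sqrt(2)             0                    sqrt(2)              0                        0                       

Spot check: chi_2 (sign: r->1, s->-1) on {r^2, r^6} = 1.

Derivation: D_8 has order 2*8 = 16 with 7 conjugacy classes, hence 7 irreducibles. Sum of squared dims 1 + 1 + 1 + 1 + 4 + 4 + 4 = 16 = |G|. Linear characters come from the abelianisation; the 2-dimensional irreps have character r^k -> 2*cos(2*pi*j*k/8), reflections -> 0.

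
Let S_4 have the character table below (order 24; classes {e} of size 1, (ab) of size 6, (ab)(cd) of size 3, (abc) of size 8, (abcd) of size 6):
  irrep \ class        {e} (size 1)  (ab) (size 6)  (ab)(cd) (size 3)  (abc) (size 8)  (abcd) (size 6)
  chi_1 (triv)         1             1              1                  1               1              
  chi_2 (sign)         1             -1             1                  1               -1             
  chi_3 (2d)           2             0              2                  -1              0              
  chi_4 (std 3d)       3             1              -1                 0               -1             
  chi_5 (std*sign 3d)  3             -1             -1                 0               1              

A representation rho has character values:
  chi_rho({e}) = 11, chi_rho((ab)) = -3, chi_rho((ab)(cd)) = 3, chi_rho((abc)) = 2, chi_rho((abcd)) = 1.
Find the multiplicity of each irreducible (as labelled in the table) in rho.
Multiplicities: chi_1: 1, chi_2: 2, chi_3: 1, chi_4: 0, chi_5: 2.

Derivation: Use <chi_rho, chi> = (1/|G|) sum_C |C| * chi_rho(C) * conj(chi(C)) with |G| = 24 for each irreducible chi in the table:
  <chi_rho, chi_1> = (1/24)[1*(11)*conj(1) + 6*(-3)*conj(1) + 3*(3)*conj(1) + 8*(2)*conj(1) + 6*(1)*conj(1)]
      = (1/24)[(11) + (-18) + (9) + (16) + (6)] = 24/24 = 1
  <chi_rho, chi_2> = (1/24)[1*(11)*conj(1) + 6*(-3)*conj(-1) + 3*(3)*conj(1) + 8*(2)*conj(1) + 6*(1)*conj(-1)]
      = (1/24)[(11) + (18) + (9) + (16) + (-6)] = 48/24 = 2
  <chi_rho, chi_3> = (1/24)[1*(11)*conj(2) + 6*(-3)*conj(0) + 3*(3)*conj(2) + 8*(2)*conj(-1) + 6*(1)*conj(0)]
      = (1/24)[(22) + (0) + (18) + (-16) + (0)] = 24/24 = 1
  <chi_rho, chi_4> = (1/24)[1*(11)*conj(3) + 6*(-3)*conj(1) + 3*(3)*conj(-1) + 8*(2)*conj(0) + 6*(1)*conj(-1)]
      = (1/24)[(33) + (-18) + (-9) + (0) + (-6)] = 0/24 = 0
  <chi_rho, chi_5> = (1/24)[1*(11)*conj(3) + 6*(-3)*conj(-1) + 3*(3)*conj(-1) + 8*(2)*conj(0) + 6*(1)*conj(1)]
      = (1/24)[(33) + (18) + (-9) + (0) + (6)] = 48/24 = 2
Dimension check: dim(rho) = sum (mult * dim) = 1*1 + 2*1 + 1*2 + 0*3 + 2*3 = 11 = chi_rho(e) = 11.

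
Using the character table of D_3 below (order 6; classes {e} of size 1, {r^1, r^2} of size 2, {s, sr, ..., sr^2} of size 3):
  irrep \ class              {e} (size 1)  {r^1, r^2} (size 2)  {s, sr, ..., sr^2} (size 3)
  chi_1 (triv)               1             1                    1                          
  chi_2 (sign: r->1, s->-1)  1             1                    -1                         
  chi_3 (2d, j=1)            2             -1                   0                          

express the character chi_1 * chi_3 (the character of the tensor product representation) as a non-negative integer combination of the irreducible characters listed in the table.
chi_1 tensor chi_3 = chi_3 (all other irreducibles have multiplicity 0).

Proof sketch: The character of a tensor product is the pointwise product (chi_1 * chi_3)(C) = chi_1(C) * chi_3(C):
  {e}: (1)*(2), {r^1, r^2}: (1)*(-1), {s, sr, ..., sr^2}: (1)*(0)
so (chi_1 * chi_3) takes values
  {e} -> 2, {r^1, r^2} -> -1, {s, sr, ..., sr^2} -> 0.
Now take the inner product of this character with each irreducible chi from the table, <chi_1*chi_3, chi> = (1/6) sum_C |C| (chi_1*chi_3)(C) conj(chi(C)):
  <chi_1*chi_3, chi_1> = (1/6)[1*(2)*conj(1) + 2*(-1)*conj(1) + 3*(0)*conj(1)]
      = (1/6)[(2) + (-2) + (0)] = 0/6 = 0
  <chi_1*chi_3, chi_2> = (1/6)[1*(2)*conj(1) + 2*(-1)*conj(1) + 3*(0)*conj(-1)]
      = (1/6)[(2) + (-2) + (0)] = 0/6 = 0
  <chi_1*chi_3, chi_3> = (1/6)[1*(2)*conj(2) + 2*(-1)*conj(-1) + 3*(0)*conj(0)]
      = (1/6)[(4) + (2) + (0)] = 6/6 = 1
Hence the multiplicities are chi_3: 1. Dimension check: dim(chi_1)*dim(chi_3) = 1*2 = 2 and sum (mult * dim) = 1*2 = 2.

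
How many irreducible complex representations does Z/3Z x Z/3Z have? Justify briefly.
9

Proof sketch: The number of irreducible complex representations of a finite group equals its number of conjugacy classes. Z/3Z x Z/3Z is abelian of order 9, so every element is its own conjugacy class: 9 classes, so Z/3Z x Z/3Z (order 9) has exactly 9 irreducible complex representations.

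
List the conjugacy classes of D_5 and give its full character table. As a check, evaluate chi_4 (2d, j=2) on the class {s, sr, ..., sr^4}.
Conjugacy classes: {e} of size 1, {r^1, r^4} of size 2, {r^2, r^3} of size 2, {s, sr, ..., sr^4} of size 5.
Character table:
  irrep \ class              {e} (size 1)  {r^1, r^4} (size 2)  {r^2, r^3} (size 2)  {s, sr, ..., sr^4} (size 5)
  chi_1 (triv)               1             1                    1                    1                          
  chi_2 (sign: r->1, s->-1)  1             1                    1                    -1                         
  chi_3 (2d, j=1)            2             -1/2 + sqrt(5)/2     -sqrt(5)/2 - 1/2     0                          
  chi_4 (2d, j=2)            2             -sqrt(5)/2 - 1/2     -1/2 + sqrt(5)/2     0                          

Spot check: chi_4 (2d, j=2) on {s, sr, ..., sr^4} = 0.

Proof sketch: D_5 has order 2*5 = 10 with 4 conjugacy classes, hence 4 irreducibles. Sum of squared dims 1 + 1 + 4 + 4 = 10 = |G|. Linear characters come from the abelianisation; the 2-dimensional irreps have character r^k -> 2*cos(2*pi*j*k/5), reflections -> 0.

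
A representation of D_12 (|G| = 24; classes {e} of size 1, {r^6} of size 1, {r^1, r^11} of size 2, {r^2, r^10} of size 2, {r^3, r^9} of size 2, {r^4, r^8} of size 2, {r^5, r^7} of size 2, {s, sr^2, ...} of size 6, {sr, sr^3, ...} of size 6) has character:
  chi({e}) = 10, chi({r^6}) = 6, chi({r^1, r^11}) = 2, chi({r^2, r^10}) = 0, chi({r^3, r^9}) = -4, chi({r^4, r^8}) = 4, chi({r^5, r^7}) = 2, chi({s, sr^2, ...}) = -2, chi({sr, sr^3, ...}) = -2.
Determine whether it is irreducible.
Not irreducible (reducible): <chi, chi> = 11 > 1.

Reasoning: <chi, chi> = (1/|G|) sum_C |C| * |chi(C)|^2 = (1/24)[1*|10|^2 + 1*|6|^2 + 2*|2|^2 + 2*|0|^2 + 2*|-4|^2 + 2*|4|^2 + 2*|2|^2 + 6*|-2|^2 + 6*|-2|^2]
  = (1/24)[(100) + (36) + (8) + (0) + (32) + (32) + (8) + (24) + (24)] = 264/24 = 11.
A character is irreducible iff <chi, chi> = 1, so this representation is reducible.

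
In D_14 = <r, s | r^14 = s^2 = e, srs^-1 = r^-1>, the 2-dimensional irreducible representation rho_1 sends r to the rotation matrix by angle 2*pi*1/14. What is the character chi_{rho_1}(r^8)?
chi_{rho_1}(r^8) = 2*cos(2*pi*1*8/14) = -2*cos(pi/7)

Explanation: rho_1(r^8) is rotation by angle 2*pi*1*8/14, whose trace is 2*cos(2*pi*1*8/14) = -2*cos(pi/7).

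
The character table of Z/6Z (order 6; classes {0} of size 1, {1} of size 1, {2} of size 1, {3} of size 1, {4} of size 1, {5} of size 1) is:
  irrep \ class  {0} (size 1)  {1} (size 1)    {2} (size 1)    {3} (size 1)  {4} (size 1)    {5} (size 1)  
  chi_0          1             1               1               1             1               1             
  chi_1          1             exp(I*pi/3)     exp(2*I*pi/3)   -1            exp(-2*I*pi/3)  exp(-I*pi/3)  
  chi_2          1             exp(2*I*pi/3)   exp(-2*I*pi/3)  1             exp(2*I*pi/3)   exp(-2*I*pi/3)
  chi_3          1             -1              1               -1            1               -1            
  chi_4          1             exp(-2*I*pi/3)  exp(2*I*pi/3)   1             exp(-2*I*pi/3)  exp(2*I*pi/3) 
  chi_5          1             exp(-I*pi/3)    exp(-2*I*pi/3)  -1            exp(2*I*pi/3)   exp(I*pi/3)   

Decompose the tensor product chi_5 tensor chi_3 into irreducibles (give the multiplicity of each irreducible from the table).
chi_5 tensor chi_3 = chi_2 (all other irreducibles have multiplicity 0).

Details: The character of a tensor product is the pointwise product (chi_5 * chi_3)(C) = chi_5(C) * chi_3(C):
  {0}: (1)*(1), {1}: (exp(-I*pi/3))*(-1), {2}: (exp(-2*I*pi/3))*(1), {3}: (-1)*(-1), {4}: (exp(2*I*pi/3))*(1), {5}: (exp(I*pi/3))*(-1)
so (chi_5 * chi_3) takes values
  {0} -> 1, {1} -> -exp(-I*pi/3), {2} -> exp(-2*I*pi/3), {3} -> 1, {4} -> exp(2*I*pi/3), {5} -> -exp(I*pi/3).
Now take the inner product of this character with each irreducible chi from the table, <chi_5*chi_3, chi> = (1/6) sum_C |C| (chi_5*chi_3)(C) conj(chi(C)):
  <chi_5*chi_3, chi_0> = (1/6)[1*(1)*conj(1) + 1*(-exp(-I*pi/3))*conj(1) + 1*(exp(-2*I*pi/3))*conj(1) + 1*(1)*conj(1) + 1*(exp(2*I*pi/3))*conj(1) + 1*(-exp(I*pi/3))*conj(1)]
      = (1/6)[(1) + (-exp(-I*pi/3)) + (exp(-2*I*pi/3)) + (1) + (exp(2*I*pi/3)) + (-exp(I*pi/3))] = 0/6 = 0
  <chi_5*chi_3, chi_1> = (1/6)[1*(1)*conj(1) + 1*(-exp(-I*pi/3))*conj(exp(I*pi/3)) + 1*(exp(-2*I*pi/3))*conj(exp(2*I*pi/3)) + 1*(1)*conj(-1) + 1*(exp(2*I*pi/3))*conj(exp(-2*I*pi/3)) + 1*(-exp(I*pi/3))*conj(exp(-I*pi/3))]
      = (1/6)[(1) + (-exp(-2*I*pi/3)) + (exp(2*I*pi/3)) + (-1) + (exp(-2*I*pi/3)) + (-exp(2*I*pi/3))] = 0/6 = 0
  <chi_5*chi_3, chi_2> = (1/6)[1*(1)*conj(1) + 1*(-exp(-I*pi/3))*conj(exp(2*I*pi/3)) + 1*(exp(-2*I*pi/3))*conj(exp(-2*I*pi/3)) + 1*(1)*conj(1) + 1*(exp(2*I*pi/3))*conj(exp(2*I*pi/3)) + 1*(-exp(I*pi/3))*conj(exp(-2*I*pi/3))]
      = (1/6)[(1) + (1) + (1) + (1) + (1) + (1)] = 6/6 = 1
  <chi_5*chi_3, chi_3> = (1/6)[1*(1)*conj(1) + 1*(-exp(-I*pi/3))*conj(-1) + 1*(exp(-2*I*pi/3))*conj(1) + 1*(1)*conj(-1) + 1*(exp(2*I*pi/3))*conj(1) + 1*(-exp(I*pi/3))*conj(-1)]
      = (1/6)[(1) + (exp(-I*pi/3)) + (exp(-2*I*pi/3)) + (-1) + (exp(2*I*pi/3)) + (exp(I*pi/3))] = 0/6 = 0
  <chi_5*chi_3, chi_4> = (1/6)[1*(1)*conj(1) + 1*(-exp(-I*pi/3))*conj(exp(-2*I*pi/3)) + 1*(exp(-2*I*pi/3))*conj(exp(2*I*pi/3)) + 1*(1)*conj(1) + 1*(exp(2*I*pi/3))*conj(exp(-2*I*pi/3)) + 1*(-exp(I*pi/3))*conj(exp(2*I*pi/3))]
      = (1/6)[(1) + (-exp(I*pi/3)) + (exp(2*I*pi/3)) + (1) + (exp(-2*I*pi/3)) + (-exp(-I*pi/3))] = 0/6 = 0
  <chi_5*chi_3, chi_5> = (1/6)[1*(1)*conj(1) + 1*(-exp(-I*pi/3))*conj(exp(-I*pi/3)) + 1*(exp(-2*I*pi/3))*conj(exp(-2*I*pi/3)) + 1*(1)*conj(-1) + 1*(exp(2*I*pi/3))*conj(exp(2*I*pi/3)) + 1*(-exp(I*pi/3))*conj(exp(I*pi/3))]
      = (1/6)[(1) + (-1) + (1) + (-1) + (1) + (-1)] = 0/6 = 0
(Exp terms are combined using exp(i*s)*conj(exp(i*t)) = exp(i*(s-t)), and sums of them are collapsed using the identity that for every m > 1 the m distinct m-th roots of unity sum to 0, e.g. 1 + exp(2*I*pi/3) + exp(-2*I*pi/3) = 0.)
Hence the multiplicities are chi_2: 1. Dimension check: dim(chi_5)*dim(chi_3) = 1*1 = 1 and sum (mult * dim) = 1*1 = 1.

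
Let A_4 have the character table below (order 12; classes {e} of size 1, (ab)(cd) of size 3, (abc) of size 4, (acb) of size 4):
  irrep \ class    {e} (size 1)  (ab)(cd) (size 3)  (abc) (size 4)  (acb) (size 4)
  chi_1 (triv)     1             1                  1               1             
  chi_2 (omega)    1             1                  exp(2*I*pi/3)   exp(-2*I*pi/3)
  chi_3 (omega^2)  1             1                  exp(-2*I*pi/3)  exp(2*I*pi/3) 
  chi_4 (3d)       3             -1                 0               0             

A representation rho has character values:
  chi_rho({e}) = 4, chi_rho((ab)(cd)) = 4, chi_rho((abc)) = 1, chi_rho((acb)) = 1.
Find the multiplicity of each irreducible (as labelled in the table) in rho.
Multiplicities: chi_1: 2, chi_2: 1, chi_3: 1, chi_4: 0.

Reasoning: Use <chi_rho, chi> = (1/|G|) sum_C |C| * chi_rho(C) * conj(chi(C)) with |G| = 12 for each irreducible chi in the table:
  <chi_rho, chi_1> = (1/12)[1*(4)*conj(1) + 3*(4)*conj(1) + 4*(1)*conj(1) + 4*(1)*conj(1)]
      = (1/12)[(4) + (12) + (4) + (4)] = 24/12 = 2
  <chi_rho, chi_2> = (1/12)[1*(4)*conj(1) + 3*(4)*conj(1) + 4*(1)*conj(exp(2*I*pi/3)) + 4*(1)*conj(exp(-2*I*pi/3))]
      = (1/12)[(4) + (12) + (4 + 8*exp(-2*I*pi/3) + 4*exp(2*I*pi/3)) + (4 + 4*exp(-2*I*pi/3) + 8*exp(2*I*pi/3))] = 12/12 = 1
  <chi_rho, chi_3> = (1/12)[1*(4)*conj(1) + 3*(4)*conj(1) + 4*(1)*conj(exp(-2*I*pi/3)) + 4*(1)*conj(exp(2*I*pi/3))]
      = (1/12)[(4) + (12) + (4 + 4*exp(-2*I*pi/3) + 8*exp(2*I*pi/3)) + (4 + 8*exp(-2*I*pi/3) + 4*exp(2*I*pi/3))] = 12/12 = 1
  <chi_rho, chi_4> = (1/12)[1*(4)*conj(3) + 3*(4)*conj(-1) + 4*(1)*conj(0) + 4*(1)*conj(0)]
      = (1/12)[(12) + (-12) + (0) + (0)] = 0/12 = 0
(Exp terms are combined using exp(i*s)*conj(exp(i*t)) = exp(i*(s-t)), and sums of them are collapsed using the identity that for every m > 1 the m distinct m-th roots of unity sum to 0, e.g. 1 + exp(2*I*pi/3) + exp(-2*I*pi/3) = 0.)
Dimension check: dim(rho) = sum (mult * dim) = 2*1 + 1*1 + 1*1 + 0*3 = 4 = chi_rho(e) = 4.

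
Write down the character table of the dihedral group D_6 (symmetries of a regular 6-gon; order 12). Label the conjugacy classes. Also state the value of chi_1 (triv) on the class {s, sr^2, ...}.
Conjugacy classes: {e} of size 1, {r^3} of size 1, {r^1, r^5} of size 2, {r^2, r^4} of size 2, {s, sr^2, ...} of size 3, {sr, sr^3, ...} of size 3.
Character table:
  irrep \ class              {e} (size 1)  {r^3} (size 1)  {r^1, r^5} (size 2)  {r^2, r^4} (size 2)  {s, sr^2, ...} (size 3)  {sr, sr^3, ...} (size 3)
  chi_1 (triv)               1             1               1                    1                    1                        1                       
  chi_2 (sign: r->1, s->-1)  1             1               1                    1                    -1                       -1                      
  chi_3 (r->-1, s->1)        1             -1              -1                   1                    1                        -1                      
  chi_4 (r->-1, s->-1)       1             -1              -1                   1                    -1                       1                       
  chi_5 (2d, j=1)            2             -2              1                    -1                   0                        0                       
  chi_6 (2d, j=2)            2             2               -1                   -1                   0                        0                       

Spot check: chi_1 (triv) on {s, sr^2, ...} = 1.

Working: D_6 has order 2*6 = 12 with 6 conjugacy classes, hence 6 irreducibles. Sum of squared dims 1 + 1 + 1 + 1 + 4 + 4 = 12 = |G|. Linear characters come from the abelianisation; the 2-dimensional irreps have character r^k -> 2*cos(2*pi*j*k/6), reflections -> 0.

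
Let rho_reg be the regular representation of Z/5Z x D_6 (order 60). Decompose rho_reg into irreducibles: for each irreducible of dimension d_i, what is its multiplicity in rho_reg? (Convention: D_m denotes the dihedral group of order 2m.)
Each irreducible V_i of dimension d_i appears with multiplicity d_i, i.e. rho_reg = (direct sum over all irreducibles V_i) d_i V_i. The irreducible dimensions for Z/5Z x D_6 are 1, 1, 1, 1, 1, 1, 1, 1, 1, 1, 1, 1, 1, 1, 1, 1, 1, 1, 1, 1, 2, 2, 2, 2, 2, 2, 2, 2, 2, 2: 20 irreducibles of dimension 1, each with multiplicity 1; 10 irreducibles of dimension 2, each with multiplicity 2. Total dimension 20*1*1 + 10*2*2 = 60 = |G|.

Derivation: General theorem: in the regular representation of a finite group G, each irreducible appears with multiplicity equal to its dimension. Check: dim(rho_reg) = sum d_i^2 = 1 + 1 + 1 + 1 + 1 + 1 + 1 + 1 + 1 + 1 + 1 + 1 + 1 + 1 + 1 + 1 + 1 + 1 + 1 + 1 + 4 + 4 + 4 + 4 + 4 + 4 + 4 + 4 + 4 + 4 = 60 = |G|.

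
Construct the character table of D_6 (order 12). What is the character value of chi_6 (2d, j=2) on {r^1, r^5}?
Conjugacy classes: {e} of size 1, {r^3} of size 1, {r^1, r^5} of size 2, {r^2, r^4} of size 2, {s, sr^2, ...} of size 3, {sr, sr^3, ...} of size 3.
Character table:
  irrep \ class              {e} (size 1)  {r^3} (size 1)  {r^1, r^5} (size 2)  {r^2, r^4} (size 2)  {s, sr^2, ...} (size 3)  {sr, sr^3, ...} (size 3)
  chi_1 (triv)               1             1               1                    1                    1                        1                       
  chi_2 (sign: r->1, s->-1)  1             1               1                    1                    -1                       -1                      
  chi_3 (r->-1, s->1)        1             -1              -1                   1                    1                        -1                      
  chi_4 (r->-1, s->-1)       1             -1              -1                   1                    -1                       1                       
  chi_5 (2d, j=1)            2             -2              1                    -1                   0                        0                       
  chi_6 (2d, j=2)            2             2               -1                   -1                   0                        0                       

Spot check: chi_6 (2d, j=2) on {r^1, r^5} = -1.

Proof sketch: D_6 has order 2*6 = 12 with 6 conjugacy classes, hence 6 irreducibles. Sum of squared dims 1 + 1 + 1 + 1 + 4 + 4 = 12 = |G|. Linear characters come from the abelianisation; the 2-dimensional irreps have character r^k -> 2*cos(2*pi*j*k/6), reflections -> 0.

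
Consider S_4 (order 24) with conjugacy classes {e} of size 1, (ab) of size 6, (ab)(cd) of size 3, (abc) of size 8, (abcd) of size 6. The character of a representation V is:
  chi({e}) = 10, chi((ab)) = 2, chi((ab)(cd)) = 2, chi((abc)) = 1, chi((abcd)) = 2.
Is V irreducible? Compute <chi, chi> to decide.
Not irreducible (reducible): <chi, chi> = 7 > 1.

<chi, chi> = (1/|G|) sum_C |C| * |chi(C)|^2 = (1/24)[1*|10|^2 + 6*|2|^2 + 3*|2|^2 + 8*|1|^2 + 6*|2|^2]
  = (1/24)[(100) + (24) + (12) + (8) + (24)] = 168/24 = 7.
A character is irreducible iff <chi, chi> = 1, so this representation is reducible.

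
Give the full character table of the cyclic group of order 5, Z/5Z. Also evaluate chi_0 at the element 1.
Character table of Z/5Z (irreps indexed chi_0,...,chi_4 with chi_k(m) = zeta_5^(k*m), zeta_5 = exp(2*pi*i/5)):
  irrep \ class  {0} (size 1)  {1} (size 1)    {2} (size 1)    {3} (size 1)    {4} (size 1)  
  chi_0          1             1               1               1               1             
  chi_1          1             exp(2*I*pi/5)   exp(4*I*pi/5)   exp(-4*I*pi/5)  exp(-2*I*pi/5)
  chi_2          1             exp(4*I*pi/5)   exp(-2*I*pi/5)  exp(2*I*pi/5)   exp(-4*I*pi/5)
  chi_3          1             exp(-4*I*pi/5)  exp(2*I*pi/5)   exp(-2*I*pi/5)  exp(4*I*pi/5) 
  chi_4          1             exp(-2*I*pi/5)  exp(-4*I*pi/5)  exp(4*I*pi/5)   exp(2*I*pi/5) 

Spot check: chi_0(1) = zeta_5^(0*1) = zeta_5^0 = 1.

Solution. Z/5Z is abelian, so all 5 irreducible complex representations are 1-dimensional. They are given by chi_k(m) = zeta_5^(k*m) for k = 0,...,4. Row orthogonality: sum_m chi_k(m) conj(chi_l(m)) = 5 * [k = l].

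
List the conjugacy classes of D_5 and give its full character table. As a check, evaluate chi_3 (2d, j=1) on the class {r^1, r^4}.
Conjugacy classes: {e} of size 1, {r^1, r^4} of size 2, {r^2, r^3} of size 2, {s, sr, ..., sr^4} of size 5.
Character table:
  irrep \ class              {e} (size 1)  {r^1, r^4} (size 2)  {r^2, r^3} (size 2)  {s, sr, ..., sr^4} (size 5)
  chi_1 (triv)               1             1                    1                    1                          
  chi_2 (sign: r->1, s->-1)  1             1                    1                    -1                         
  chi_3 (2d, j=1)            2             -1/2 + sqrt(5)/2     -sqrt(5)/2 - 1/2     0                          
  chi_4 (2d, j=2)            2             -sqrt(5)/2 - 1/2     -1/2 + sqrt(5)/2     0                          

Spot check: chi_3 (2d, j=1) on {r^1, r^4} = -1/2 + sqrt(5)/2.

Reasoning: D_5 has order 2*5 = 10 with 4 conjugacy classes, hence 4 irreducibles. Sum of squared dims 1 + 1 + 4 + 4 = 10 = |G|. Linear characters come from the abelianisation; the 2-dimensional irreps have character r^k -> 2*cos(2*pi*j*k/5), reflections -> 0.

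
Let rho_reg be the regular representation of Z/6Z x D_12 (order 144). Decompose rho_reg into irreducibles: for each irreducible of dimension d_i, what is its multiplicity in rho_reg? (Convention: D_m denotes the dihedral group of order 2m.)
Each irreducible V_i of dimension d_i appears with multiplicity d_i, i.e. rho_reg = (direct sum over all irreducibles V_i) d_i V_i. The irreducible dimensions for Z/6Z x D_12 are 1, 1, 1, 1, 1, 1, 1, 1, 1, 1, 1, 1, 1, 1, 1, 1, 1, 1, 1, 1, 1, 1, 1, 1, 2, 2, 2, 2, 2, 2, 2, 2, 2, 2, 2, 2, 2, 2, 2, 2, 2, 2, 2, 2, 2, 2, 2, 2, 2, 2, 2, 2, 2, 2: 24 irreducibles of dimension 1, each with multiplicity 1; 30 irreducibles of dimension 2, each with multiplicity 2. Total dimension 24*1*1 + 30*2*2 = 144 = |G|.

Why: General theorem: in the regular representation of a finite group G, each irreducible appears with multiplicity equal to its dimension. Check: dim(rho_reg) = sum d_i^2 = 1 + 1 + 1 + 1 + 1 + 1 + 1 + 1 + 1 + 1 + 1 + 1 + 1 + 1 + 1 + 1 + 1 + 1 + 1 + 1 + 1 + 1 + 1 + 1 + 4 + 4 + 4 + 4 + 4 + 4 + 4 + 4 + 4 + 4 + 4 + 4 + 4 + 4 + 4 + 4 + 4 + 4 + 4 + 4 + 4 + 4 + 4 + 4 + 4 + 4 + 4 + 4 + 4 + 4 = 144 = |G|.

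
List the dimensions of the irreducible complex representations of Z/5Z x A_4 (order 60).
Dimensions: 1, 1, 1, 1, 1, 1, 1, 1, 1, 1, 1, 1, 1, 1, 1, 3, 3, 3, 3, 3

There are 20 irreducibles (= number of conjugacy classes). Their dimensions d_i satisfy sum d_i^2 = |G| = 60: 1 + 1 + 1 + 1 + 1 + 1 + 1 + 1 + 1 + 1 + 1 + 1 + 1 + 1 + 1 + 9 + 9 + 9 + 9 + 9 = 60. (For the product with Z/5Z: each of the 5 1-dim characters of Z/5Z tensors with each irrep of A_4, giving 5 copies of each A_4-dimension.)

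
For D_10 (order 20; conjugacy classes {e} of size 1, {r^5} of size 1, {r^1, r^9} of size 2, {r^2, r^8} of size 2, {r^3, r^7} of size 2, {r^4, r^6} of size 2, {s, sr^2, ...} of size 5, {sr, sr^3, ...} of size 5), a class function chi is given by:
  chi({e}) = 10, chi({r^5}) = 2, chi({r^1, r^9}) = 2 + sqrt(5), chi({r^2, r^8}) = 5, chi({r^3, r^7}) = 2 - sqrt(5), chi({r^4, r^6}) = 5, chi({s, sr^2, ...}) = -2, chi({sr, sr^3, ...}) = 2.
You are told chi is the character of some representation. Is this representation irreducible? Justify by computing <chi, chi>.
Not irreducible (reducible): <chi, chi> = 14 > 1.

Argument: <chi, chi> = (1/|G|) sum_C |C| * |chi(C)|^2 = (1/20)[1*|10|^2 + 1*|2|^2 + 2*|2 + sqrt(5)|^2 + 2*|5|^2 + 2*|2 - sqrt(5)|^2 + 2*|5|^2 + 5*|-2|^2 + 5*|2|^2]
  = (1/20)[(100) + (4) + (8*sqrt(5) + 18) + (50) + (18 - 8*sqrt(5)) + (50) + (20) + (20)] = 280/20 = 14.
A character is irreducible iff <chi, chi> = 1, so this representation is reducible.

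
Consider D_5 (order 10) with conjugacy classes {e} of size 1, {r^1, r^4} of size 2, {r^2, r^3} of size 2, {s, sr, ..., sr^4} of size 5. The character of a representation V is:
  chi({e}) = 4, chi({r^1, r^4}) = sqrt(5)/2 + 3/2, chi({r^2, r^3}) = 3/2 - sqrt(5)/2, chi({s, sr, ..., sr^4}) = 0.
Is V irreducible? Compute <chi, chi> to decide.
Not irreducible (reducible): <chi, chi> = 3 > 1.

Explanation: <chi, chi> = (1/|G|) sum_C |C| * |chi(C)|^2 = (1/10)[1*|4|^2 + 2*|sqrt(5)/2 + 3/2|^2 + 2*|3/2 - sqrt(5)/2|^2 + 5*|0|^2]
  = (1/10)[(16) + (3*sqrt(5) + 7) + (7 - 3*sqrt(5)) + (0)] = 30/10 = 3.
A character is irreducible iff <chi, chi> = 1, so this representation is reducible.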